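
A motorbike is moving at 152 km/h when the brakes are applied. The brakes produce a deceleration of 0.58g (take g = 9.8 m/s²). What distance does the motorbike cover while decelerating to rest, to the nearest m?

152 km/h ÷ 3.6 = 42.2222 m/s.
a = 0.58 × 9.8 = 5.684 m/s².
Braking distance = v²/(2a) = 42.2222² / (2 × 5.684) = 1782.714 / 11.368 = 156.819 m.

Braking distance ≈ 157 m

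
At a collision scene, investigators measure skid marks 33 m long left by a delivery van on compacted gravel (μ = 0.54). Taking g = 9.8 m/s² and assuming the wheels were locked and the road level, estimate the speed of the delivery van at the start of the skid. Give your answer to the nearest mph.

Initial speed ≈ 42 mph

Deceleration a = μg = 0.54 × 9.8 = 5.292 m/s².
v = √(2a·d) = √(2 × 5.292 × 33) = √349.272 = 18.6888 m/s.
= 18.6888 ÷ 0.44704 = 41.806 mph.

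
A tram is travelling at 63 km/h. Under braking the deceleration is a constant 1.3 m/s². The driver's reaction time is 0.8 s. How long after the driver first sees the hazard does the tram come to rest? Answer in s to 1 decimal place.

63 km/h ÷ 3.6 = 17.5000 m/s.
Braking time = v/a = 17.5000 / 1.300 = 13.462 s.
Total = 0.8 + 13.462 = 14.262 s.

Total time ≈ 14.3 s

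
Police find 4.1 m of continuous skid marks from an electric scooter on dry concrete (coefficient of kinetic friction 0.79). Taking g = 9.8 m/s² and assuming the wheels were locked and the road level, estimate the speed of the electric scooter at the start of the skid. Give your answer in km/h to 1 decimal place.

Initial speed ≈ 28.7 km/h

Deceleration a = μg = 0.79 × 9.8 = 7.742 m/s².
v = √(2a·d) = √(2 × 7.742 × 4.1) = √63.484 = 7.9677 m/s.
= 7.9677 × 3.6 = 28.684 km/h.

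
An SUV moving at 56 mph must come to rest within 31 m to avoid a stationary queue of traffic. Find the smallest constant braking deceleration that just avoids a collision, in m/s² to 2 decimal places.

56 mph × 0.44704 = 25.0342 m/s.
v² = 2a·d ⇒ a = v²/(2d) = 25.0342² / (2 × 31.000) = 626.711 / 62.000 = 10.1082 m/s².

Required deceleration ≈ 10.11 m/s²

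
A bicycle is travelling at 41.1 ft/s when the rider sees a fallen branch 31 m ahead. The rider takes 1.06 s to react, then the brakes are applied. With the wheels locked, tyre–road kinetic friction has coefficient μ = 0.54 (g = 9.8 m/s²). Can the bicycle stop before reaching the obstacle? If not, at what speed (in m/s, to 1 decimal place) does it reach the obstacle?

41.1 ft/s × 0.3048 = 12.5273 m/s.
a = μg = 0.54 × 9.8 = 5.292 m/s².
Reaction distance = 12.5273 × 1.06 = 13.279 m.
Braking distance = v²/(2a) = 156.933 / 10.584 = 14.827 m.
Total stopping distance = 13.279 + 14.827 = 28.106 m, vs 31 m available — it stops with 31 − 28.106 = 2.894 m to spare.

Yes — it stops about 2.9 m short of the obstacle, so it never reaches it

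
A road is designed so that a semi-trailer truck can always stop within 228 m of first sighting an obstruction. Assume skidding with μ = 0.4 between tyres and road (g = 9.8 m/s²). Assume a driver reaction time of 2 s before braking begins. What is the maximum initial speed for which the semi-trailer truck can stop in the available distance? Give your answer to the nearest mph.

a = μg = 0.4 × 9.8 = 3.920 m/s².
Stopping distance: v·t_r + v²/(2a) = 228 with t_r = 2 s and a = 3.920 m/s².
So v² + 15.680 v − 1787.52 = 0.
Positive root: v = −a·t_r + √((a·t_r)² + 2a·d) = −7.840 + √(61.466 + 1787.52) = 35.1598 m/s.
35.1598 m/s ÷ 0.44704 = 78.650 mph.

Maximum speed ≈ 79 mph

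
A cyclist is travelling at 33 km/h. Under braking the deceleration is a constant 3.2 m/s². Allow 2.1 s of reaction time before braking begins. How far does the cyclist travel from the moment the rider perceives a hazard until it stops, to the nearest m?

Total stopping distance ≈ 32 m

33 km/h ÷ 3.6 = 9.1667 m/s.
Reaction distance = v·t_r = 9.1667 × 2.1 = 19.250 m.
Braking distance = v²/(2a) = 9.1667² / (2 × 3.200) = 84.028 / 6.400 = 13.129 m.
Total = 19.250 + 13.129 = 32.379 m.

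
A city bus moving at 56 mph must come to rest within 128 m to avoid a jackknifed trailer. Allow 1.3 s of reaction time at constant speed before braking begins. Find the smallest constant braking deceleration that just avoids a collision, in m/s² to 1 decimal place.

Required deceleration ≈ 3.3 m/s²

56 mph × 0.44704 = 25.0342 m/s.
Distance covered during reaction = 25.0342 × 1.3 = 32.544 m.
Distance available for braking: 128 − 32.544 = 95.456 m.
v² = 2a·d ⇒ a = v²/(2d) = 25.0342² / (2 × 95.456) = 626.711 / 190.912 = 3.2827 m/s².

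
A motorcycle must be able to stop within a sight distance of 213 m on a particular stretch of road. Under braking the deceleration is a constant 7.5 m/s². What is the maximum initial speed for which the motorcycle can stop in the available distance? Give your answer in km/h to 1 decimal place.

Maximum speed ≈ 203.5 km/h

v²/(2a) = d ⇒ v = √(2 × 7.500 × 213) = √3195.00 = 56.5243 m/s.
56.5243 m/s × 3.6 = 203.487 km/h.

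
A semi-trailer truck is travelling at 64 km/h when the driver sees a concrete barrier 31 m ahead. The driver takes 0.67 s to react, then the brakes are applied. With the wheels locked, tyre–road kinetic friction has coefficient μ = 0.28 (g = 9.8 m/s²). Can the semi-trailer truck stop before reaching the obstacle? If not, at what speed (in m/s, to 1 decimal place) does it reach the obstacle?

No — it strikes the obstacle at 14.5 m/s

64 km/h ÷ 3.6 = 17.7778 m/s.
a = μg = 0.28 × 9.8 = 2.744 m/s².
Reaction distance = 17.7778 × 0.67 = 11.911 m.
Braking distance needed to stop: v²/(2a) = 316.050 / 5.488 = 57.589 m, so total needed = 11.911 + 57.589 = 69.500 m > 31 m — it cannot stop.
Distance remaining when braking begins: 31 − 11.911 = 19.089 m.
v² = v₀² − 2a·d = 316.050 − 2 × 2.744 × 19.089 = 211.290 m²/s².
v = √211.290 = 14.536 m/s.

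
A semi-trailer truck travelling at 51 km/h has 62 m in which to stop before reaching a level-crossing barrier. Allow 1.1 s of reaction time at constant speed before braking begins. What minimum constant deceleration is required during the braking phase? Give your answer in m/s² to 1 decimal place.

Required deceleration ≈ 2.2 m/s²

51 km/h ÷ 3.6 = 14.1667 m/s.
Distance covered during reaction = 14.1667 × 1.1 = 15.583 m.
Distance available for braking: 62 − 15.583 = 46.417 m.
v² = 2a·d ⇒ a = v²/(2d) = 14.1667² / (2 × 46.417) = 200.695 / 92.834 = 2.1619 m/s².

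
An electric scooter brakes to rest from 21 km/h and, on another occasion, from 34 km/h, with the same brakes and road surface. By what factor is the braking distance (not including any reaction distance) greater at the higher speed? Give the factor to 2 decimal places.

Factor ≈ 2.62

Braking distance d = v²/(2a), so with a fixed, d ∝ v².
Factor = (34/21)² = 1.6190² = 2.6212.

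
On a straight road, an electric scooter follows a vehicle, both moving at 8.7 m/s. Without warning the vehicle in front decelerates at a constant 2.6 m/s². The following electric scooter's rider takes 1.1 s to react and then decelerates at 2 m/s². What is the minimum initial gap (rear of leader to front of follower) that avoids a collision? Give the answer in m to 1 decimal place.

Minimum gap ≈ 13.9 m

Leader travels v²/(2a_L) = 75.690 / 5.200 = 14.556 m before stopping.
Follower covers v·t_r = 8.7000 × 1.1 = 9.570 m while reacting, then v²/(2a_F) = 75.690 / 4.000 = 18.922 m while braking, for a total of 9.570 + 18.922 = 28.492 m.
Since a_F ≤ a_L and the follower starts braking later, the follower is never slower than the leader, so the closest approach is when both have stopped.
Minimum gap = 28.492 − 14.556 = 13.936 m.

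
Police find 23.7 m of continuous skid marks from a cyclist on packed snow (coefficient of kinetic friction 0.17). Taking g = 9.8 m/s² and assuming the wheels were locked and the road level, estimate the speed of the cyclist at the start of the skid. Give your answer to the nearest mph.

Deceleration a = μg = 0.17 × 9.8 = 1.666 m/s².
v = √(2a·d) = √(2 × 1.666 × 23.7) = √78.968 = 8.8864 m/s.
= 8.8864 ÷ 0.44704 = 19.878 mph.

Initial speed ≈ 20 mph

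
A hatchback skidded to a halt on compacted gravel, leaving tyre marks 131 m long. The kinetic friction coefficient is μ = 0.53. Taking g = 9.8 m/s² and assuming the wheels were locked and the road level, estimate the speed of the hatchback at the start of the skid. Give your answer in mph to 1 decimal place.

Initial speed ≈ 82.5 mph

Deceleration a = μg = 0.53 × 9.8 = 5.194 m/s².
v = √(2a·d) = √(2 × 5.194 × 131) = √1360.828 = 36.8894 m/s.
= 36.8894 ÷ 0.44704 = 82.519 mph.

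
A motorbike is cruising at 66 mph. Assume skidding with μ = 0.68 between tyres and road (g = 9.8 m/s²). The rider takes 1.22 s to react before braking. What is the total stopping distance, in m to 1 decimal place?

66 mph × 0.44704 = 29.5046 m/s.
a = μg = 0.68 × 9.8 = 6.664 m/s².
Reaction distance = v·t_r = 29.5046 × 1.22 = 35.996 m.
Braking distance = v²/(2a) = 29.5046² / (2 × 6.664) = 870.521 / 13.328 = 65.315 m.
Total = 35.996 + 65.315 = 101.311 m.

Total stopping distance ≈ 101.3 m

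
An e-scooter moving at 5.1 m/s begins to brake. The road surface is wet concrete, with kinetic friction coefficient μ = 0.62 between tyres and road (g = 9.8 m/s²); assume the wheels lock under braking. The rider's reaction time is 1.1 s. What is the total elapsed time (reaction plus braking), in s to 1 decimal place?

Total time ≈ 1.9 s

a = μg = 0.62 × 9.8 = 6.076 m/s².
Braking time = v/a = 5.1000 / 6.076 = 0.839 s.
Total = 1.1 + 0.839 = 1.939 s.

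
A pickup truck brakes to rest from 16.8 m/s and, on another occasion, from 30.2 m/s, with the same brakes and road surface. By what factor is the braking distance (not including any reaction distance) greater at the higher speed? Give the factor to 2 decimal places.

Factor ≈ 3.23

Braking distance d = v²/(2a), so with a fixed, d ∝ v².
Factor = (30.2/16.8)² = 1.7976² = 3.2314.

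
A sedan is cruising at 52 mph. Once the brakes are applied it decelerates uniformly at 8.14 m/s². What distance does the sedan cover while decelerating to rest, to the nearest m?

Braking distance ≈ 33 m

52 mph × 0.44704 = 23.2461 m/s.
Braking distance = v²/(2a) = 23.2461² / (2 × 8.140) = 540.381 / 16.280 = 33.193 m.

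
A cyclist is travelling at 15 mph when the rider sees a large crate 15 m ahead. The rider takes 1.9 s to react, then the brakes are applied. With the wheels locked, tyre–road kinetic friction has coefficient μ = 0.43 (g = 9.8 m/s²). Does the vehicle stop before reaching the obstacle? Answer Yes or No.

15 mph × 0.44704 = 6.7056 m/s.
a = μg = 0.43 × 9.8 = 4.214 m/s².
Reaction distance = 6.7056 × 1.9 = 12.741 m.
Braking distance = v²/(2a) = 44.965 / 8.428 = 5.335 m.
Total stopping distance = 12.741 + 5.335 = 18.076 m, vs 15 m available — it cannot stop in time and overshoots by 18.076 − 15 = 3.076 m.

No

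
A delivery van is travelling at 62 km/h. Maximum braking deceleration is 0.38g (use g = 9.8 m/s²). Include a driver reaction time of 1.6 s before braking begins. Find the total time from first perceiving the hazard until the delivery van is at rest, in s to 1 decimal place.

Total time ≈ 6.2 s

62 km/h ÷ 3.6 = 17.2222 m/s.
a = 0.38 × 9.8 = 3.724 m/s².
Braking time = v/a = 17.2222 / 3.724 = 4.625 s.
Total = 1.6 + 4.625 = 6.225 s.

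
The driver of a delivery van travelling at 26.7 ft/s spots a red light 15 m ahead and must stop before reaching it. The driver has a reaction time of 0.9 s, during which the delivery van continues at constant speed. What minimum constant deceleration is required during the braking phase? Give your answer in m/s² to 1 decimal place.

26.7 ft/s × 0.3048 = 8.1382 m/s.
Distance covered during reaction = 8.1382 × 0.9 = 7.324 m.
Distance available for braking: 15 − 7.324 = 7.676 m.
v² = 2a·d ⇒ a = v²/(2d) = 8.1382² / (2 × 7.676) = 66.230 / 15.352 = 4.3141 m/s².

Required deceleration ≈ 4.3 m/s²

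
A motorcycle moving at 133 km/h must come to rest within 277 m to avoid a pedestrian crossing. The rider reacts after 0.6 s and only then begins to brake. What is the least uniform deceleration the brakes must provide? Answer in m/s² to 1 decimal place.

133 km/h ÷ 3.6 = 36.9444 m/s.
Distance covered during reaction = 36.9444 × 0.6 = 22.167 m.
Distance available for braking: 277 − 22.167 = 254.833 m.
v² = 2a·d ⇒ a = v²/(2d) = 36.9444² / (2 × 254.833) = 1364.889 / 509.666 = 2.6780 m/s².

Required deceleration ≈ 2.7 m/s²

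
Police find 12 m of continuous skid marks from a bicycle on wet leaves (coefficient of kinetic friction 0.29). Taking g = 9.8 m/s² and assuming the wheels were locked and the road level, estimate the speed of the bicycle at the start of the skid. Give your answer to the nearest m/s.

Deceleration a = μg = 0.29 × 9.8 = 2.842 m/s².
v = √(2a·d) = √(2 × 2.842 × 12) = √68.208 = 8.2588 m/s.

Initial speed ≈ 8 m/s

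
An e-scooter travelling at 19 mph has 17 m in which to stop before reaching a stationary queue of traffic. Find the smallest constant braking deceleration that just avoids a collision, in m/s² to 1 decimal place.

19 mph × 0.44704 = 8.4938 m/s.
v² = 2a·d ⇒ a = v²/(2d) = 8.4938² / (2 × 17.000) = 72.145 / 34.000 = 2.1219 m/s².

Required deceleration ≈ 2.1 m/s²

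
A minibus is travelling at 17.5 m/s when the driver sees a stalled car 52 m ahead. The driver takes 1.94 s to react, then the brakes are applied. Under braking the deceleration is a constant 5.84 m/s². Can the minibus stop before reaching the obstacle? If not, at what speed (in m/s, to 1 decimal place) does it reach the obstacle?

Reaction distance = 17.5000 × 1.94 = 33.950 m.
Braking distance needed to stop: v²/(2a) = 306.250 / 11.680 = 26.220 m, so total needed = 33.950 + 26.220 = 60.170 m > 52 m — it cannot stop.
Distance remaining when braking begins: 52 − 33.950 = 18.050 m.
v² = v₀² − 2a·d = 306.250 − 2 × 5.840 × 18.050 = 95.426 m²/s².
v = √95.426 = 9.769 m/s.

No — it strikes the obstacle at 9.8 m/s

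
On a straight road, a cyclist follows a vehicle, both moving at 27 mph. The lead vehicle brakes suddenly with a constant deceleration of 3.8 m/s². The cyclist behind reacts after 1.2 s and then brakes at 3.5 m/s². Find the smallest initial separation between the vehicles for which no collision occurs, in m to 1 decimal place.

Minimum gap ≈ 16.1 m

27 mph × 0.44704 = 12.0701 m/s.
Leader travels v²/(2a_L) = 145.687 / 7.600 = 19.169 m before stopping.
Follower covers v·t_r = 12.0701 × 1.2 = 14.484 m while reacting, then v²/(2a_F) = 145.687 / 7.000 = 20.812 m while braking, for a total of 14.484 + 20.812 = 35.296 m.
Since a_F ≤ a_L and the follower starts braking later, the follower is never slower than the leader, so the closest approach is when both have stopped.
Minimum gap = 35.296 − 19.169 = 16.127 m.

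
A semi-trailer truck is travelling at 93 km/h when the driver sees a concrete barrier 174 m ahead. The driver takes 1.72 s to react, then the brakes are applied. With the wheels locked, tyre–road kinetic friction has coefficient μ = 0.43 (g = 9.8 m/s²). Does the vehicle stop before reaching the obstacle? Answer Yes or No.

Yes

93 km/h ÷ 3.6 = 25.8333 m/s.
a = μg = 0.43 × 9.8 = 4.214 m/s².
Reaction distance = 25.8333 × 1.72 = 44.433 m.
Braking distance = v²/(2a) = 667.359 / 8.428 = 79.184 m.
Total stopping distance = 44.433 + 79.184 = 123.617 m, vs 174 m available — it stops with 174 − 123.617 = 50.383 m to spare.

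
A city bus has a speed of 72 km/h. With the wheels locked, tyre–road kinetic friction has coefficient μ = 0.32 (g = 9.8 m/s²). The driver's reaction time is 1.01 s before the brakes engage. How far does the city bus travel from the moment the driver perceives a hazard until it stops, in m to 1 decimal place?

72 km/h ÷ 3.6 = 20.0000 m/s.
a = μg = 0.32 × 9.8 = 3.136 m/s².
Reaction distance = v·t_r = 20.0000 × 1.01 = 20.200 m.
Braking distance = v²/(2a) = 20.0000² / (2 × 3.136) = 400.000 / 6.272 = 63.776 m.
Total = 20.200 + 63.776 = 83.976 m.

Total stopping distance ≈ 84.0 m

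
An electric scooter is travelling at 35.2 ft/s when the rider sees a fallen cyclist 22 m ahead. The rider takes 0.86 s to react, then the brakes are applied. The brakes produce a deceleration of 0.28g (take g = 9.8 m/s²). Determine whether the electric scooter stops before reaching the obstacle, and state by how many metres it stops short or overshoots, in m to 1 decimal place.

No — it overshoots by 8.2 m

35.2 ft/s × 0.3048 = 10.7290 m/s.
a = 0.28 × 9.8 = 2.744 m/s².
Reaction distance = 10.7290 × 0.86 = 9.227 m.
Braking distance = v²/(2a) = 115.111 / 5.488 = 20.975 m.
Total stopping distance = 9.227 + 20.975 = 30.202 m, vs 22 m available — it cannot stop in time and overshoots by 30.202 − 22 = 8.202 m.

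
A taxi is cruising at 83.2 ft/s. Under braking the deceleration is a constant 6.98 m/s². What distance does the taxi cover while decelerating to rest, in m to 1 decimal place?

Braking distance ≈ 46.1 m

83.2 ft/s × 0.3048 = 25.3594 m/s.
Braking distance = v²/(2a) = 25.3594² / (2 × 6.980) = 643.099 / 13.960 = 46.067 m.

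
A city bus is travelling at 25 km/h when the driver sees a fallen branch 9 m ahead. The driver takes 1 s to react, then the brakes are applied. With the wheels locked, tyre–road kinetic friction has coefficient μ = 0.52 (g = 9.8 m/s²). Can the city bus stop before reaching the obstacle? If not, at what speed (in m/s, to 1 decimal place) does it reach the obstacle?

25 km/h ÷ 3.6 = 6.9444 m/s.
a = μg = 0.52 × 9.8 = 5.096 m/s².
Reaction distance = 6.9444 × 1 = 6.944 m.
Braking distance needed to stop: v²/(2a) = 48.225 / 10.192 = 4.732 m, so total needed = 6.944 + 4.732 = 11.676 m > 9 m — it cannot stop.
Distance remaining when braking begins: 9 − 6.944 = 2.056 m.
v² = v₀² − 2a·d = 48.225 − 2 × 5.096 × 2.056 = 27.270 m²/s².
v = √27.270 = 5.222 m/s.

No — it strikes the obstacle at 5.2 m/s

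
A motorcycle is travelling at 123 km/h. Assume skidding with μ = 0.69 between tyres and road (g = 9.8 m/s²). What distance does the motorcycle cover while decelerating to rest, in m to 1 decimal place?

123 km/h ÷ 3.6 = 34.1667 m/s.
a = μg = 0.69 × 9.8 = 6.762 m/s².
Braking distance = v²/(2a) = 34.1667² / (2 × 6.762) = 1167.363 / 13.524 = 86.318 m.

Braking distance ≈ 86.3 m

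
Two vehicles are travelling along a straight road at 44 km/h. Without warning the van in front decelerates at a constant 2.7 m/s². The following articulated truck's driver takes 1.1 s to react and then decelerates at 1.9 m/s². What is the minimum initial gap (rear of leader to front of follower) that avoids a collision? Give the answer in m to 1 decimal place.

Minimum gap ≈ 25.1 m

44 km/h ÷ 3.6 = 12.2222 m/s.
Leader travels v²/(2a_L) = 149.382 / 5.400 = 27.663 m before stopping.
Follower covers v·t_r = 12.2222 × 1.1 = 13.444 m while reacting, then v²/(2a_F) = 149.382 / 3.800 = 39.311 m while braking, for a total of 13.444 + 39.311 = 52.755 m.
Since a_F ≤ a_L and the follower starts braking later, the follower is never slower than the leader, so the closest approach is when both have stopped.
Minimum gap = 52.755 − 27.663 = 25.092 m.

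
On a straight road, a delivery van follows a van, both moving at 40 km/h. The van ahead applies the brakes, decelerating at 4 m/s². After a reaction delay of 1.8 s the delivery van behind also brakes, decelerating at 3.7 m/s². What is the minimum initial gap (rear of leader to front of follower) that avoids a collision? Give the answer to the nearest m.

40 km/h ÷ 3.6 = 11.1111 m/s.
Leader travels v²/(2a_L) = 123.457 / 8.000 = 15.432 m before stopping.
Follower covers v·t_r = 11.1111 × 1.8 = 20.000 m while reacting, then v²/(2a_F) = 123.457 / 7.400 = 16.683 m while braking, for a total of 20.000 + 16.683 = 36.683 m.
Since a_F ≤ a_L and the follower starts braking later, the follower is never slower than the leader, so the closest approach is when both have stopped.
Minimum gap = 36.683 − 15.432 = 21.251 m.

Minimum gap ≈ 21 m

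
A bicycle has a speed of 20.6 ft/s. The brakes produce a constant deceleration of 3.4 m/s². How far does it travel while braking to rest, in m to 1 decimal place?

20.6 ft/s × 0.3048 = 6.2789 m/s.
Braking distance = v²/(2a) = 6.2789² / (2 × 3.400) = 39.425 / 6.800 = 5.798 m.

Braking distance ≈ 5.8 m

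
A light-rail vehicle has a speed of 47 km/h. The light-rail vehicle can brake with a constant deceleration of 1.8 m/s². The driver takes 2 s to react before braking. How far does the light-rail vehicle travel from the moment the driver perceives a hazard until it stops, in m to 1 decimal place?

Total stopping distance ≈ 73.5 m

47 km/h ÷ 3.6 = 13.0556 m/s.
Reaction distance = v·t_r = 13.0556 × 2 = 26.111 m.
Braking distance = v²/(2a) = 13.0556² / (2 × 1.800) = 170.449 / 3.600 = 47.347 m.
Total = 26.111 + 47.347 = 73.458 m.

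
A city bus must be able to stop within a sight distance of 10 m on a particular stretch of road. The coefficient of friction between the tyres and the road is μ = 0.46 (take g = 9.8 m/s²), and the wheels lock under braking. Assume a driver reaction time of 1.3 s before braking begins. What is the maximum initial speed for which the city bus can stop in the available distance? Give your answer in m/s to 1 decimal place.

a = μg = 0.46 × 9.8 = 4.508 m/s².
Stopping distance: v·t_r + v²/(2a) = 10 with t_r = 1.3 s and a = 4.508 m/s².
So v² + 11.721 v − 90.16 = 0.
Positive root: v = −a·t_r + √((a·t_r)² + 2a·d) = −5.860 + √(34.340 + 90.16) = 5.2980 m/s.

Maximum speed ≈ 5.3 m/s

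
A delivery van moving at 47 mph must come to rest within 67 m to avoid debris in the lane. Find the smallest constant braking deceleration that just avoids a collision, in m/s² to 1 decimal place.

47 mph × 0.44704 = 21.0109 m/s.
v² = 2a·d ⇒ a = v²/(2d) = 21.0109² / (2 × 67.000) = 441.458 / 134.000 = 3.2945 m/s².

Required deceleration ≈ 3.3 m/s²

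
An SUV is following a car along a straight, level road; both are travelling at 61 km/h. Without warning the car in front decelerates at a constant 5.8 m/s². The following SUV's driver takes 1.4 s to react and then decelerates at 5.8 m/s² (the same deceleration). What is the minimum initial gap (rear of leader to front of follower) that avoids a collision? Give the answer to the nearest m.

61 km/h ÷ 3.6 = 16.9444 m/s.
Leader travels v²/(2a_L) = 287.113 / 11.600 = 24.751 m before stopping.
Follower covers v·t_r = 16.9444 × 1.4 = 23.722 m while reacting, then v²/(2a_F) = 287.113 / 11.600 = 24.751 m while braking, for a total of 23.722 + 24.751 = 48.473 m.
Since a_F ≤ a_L and the follower starts braking later, the follower is never slower than the leader, so the closest approach is when both have stopped.
Minimum gap = 48.473 − 24.751 = 23.722 m.

Minimum gap ≈ 24 m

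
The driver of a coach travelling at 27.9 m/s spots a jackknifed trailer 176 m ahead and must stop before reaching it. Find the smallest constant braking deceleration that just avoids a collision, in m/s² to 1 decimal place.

v² = 2a·d ⇒ a = v²/(2d) = 27.9000² / (2 × 176.000) = 778.410 / 352.000 = 2.2114 m/s².

Required deceleration ≈ 2.2 m/s²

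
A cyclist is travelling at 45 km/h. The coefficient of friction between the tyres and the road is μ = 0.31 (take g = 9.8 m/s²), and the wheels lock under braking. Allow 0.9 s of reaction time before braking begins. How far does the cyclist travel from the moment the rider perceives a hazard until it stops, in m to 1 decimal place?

45 km/h ÷ 3.6 = 12.5000 m/s.
a = μg = 0.31 × 9.8 = 3.038 m/s².
Reaction distance = v·t_r = 12.5000 × 0.9 = 11.250 m.
Braking distance = v²/(2a) = 12.5000² / (2 × 3.038) = 156.250 / 6.076 = 25.716 m.
Total = 11.250 + 25.716 = 36.966 m.

Total stopping distance ≈ 37.0 m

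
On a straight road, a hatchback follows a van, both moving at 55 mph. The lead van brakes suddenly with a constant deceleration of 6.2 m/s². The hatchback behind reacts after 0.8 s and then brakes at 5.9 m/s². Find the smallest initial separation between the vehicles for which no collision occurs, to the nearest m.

Minimum gap ≈ 22 m

55 mph × 0.44704 = 24.5872 m/s.
Leader travels v²/(2a_L) = 604.530 / 12.400 = 48.752 m before stopping.
Follower covers v·t_r = 24.5872 × 0.8 = 19.670 m while reacting, then v²/(2a_F) = 604.530 / 11.800 = 51.231 m while braking, for a total of 19.670 + 51.231 = 70.901 m.
Since a_F ≤ a_L and the follower starts braking later, the follower is never slower than the leader, so the closest approach is when both have stopped.
Minimum gap = 70.901 − 48.752 = 22.149 m.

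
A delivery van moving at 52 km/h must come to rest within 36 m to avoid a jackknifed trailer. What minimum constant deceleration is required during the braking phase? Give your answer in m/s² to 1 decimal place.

Required deceleration ≈ 2.9 m/s²

52 km/h ÷ 3.6 = 14.4444 m/s.
v² = 2a·d ⇒ a = v²/(2d) = 14.4444² / (2 × 36.000) = 208.641 / 72.000 = 2.8978 m/s².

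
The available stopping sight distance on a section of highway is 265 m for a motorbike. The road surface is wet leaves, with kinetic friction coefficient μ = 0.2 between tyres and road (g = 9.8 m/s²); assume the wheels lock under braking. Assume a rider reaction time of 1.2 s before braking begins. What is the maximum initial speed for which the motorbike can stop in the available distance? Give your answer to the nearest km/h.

a = μg = 0.2 × 9.8 = 1.960 m/s².
Stopping distance: v·t_r + v²/(2a) = 265 with t_r = 1.2 s and a = 1.960 m/s².
So v² + 4.704 v − 1038.80 = 0.
Positive root: v = −a·t_r + √((a·t_r)² + 2a·d) = −2.352 + √(5.532 + 1038.80) = 29.9641 m/s.
29.9641 m/s × 3.6 = 107.871 km/h.

Maximum speed ≈ 108 km/h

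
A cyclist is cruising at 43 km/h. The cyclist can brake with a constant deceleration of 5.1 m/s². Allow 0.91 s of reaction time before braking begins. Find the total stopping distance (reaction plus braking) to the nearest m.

43 km/h ÷ 3.6 = 11.9444 m/s.
Reaction distance = v·t_r = 11.9444 × 0.91 = 10.869 m.
Braking distance = v²/(2a) = 11.9444² / (2 × 5.100) = 142.669 / 10.200 = 13.987 m.
Total = 10.869 + 13.987 = 24.856 m.

Total stopping distance ≈ 25 m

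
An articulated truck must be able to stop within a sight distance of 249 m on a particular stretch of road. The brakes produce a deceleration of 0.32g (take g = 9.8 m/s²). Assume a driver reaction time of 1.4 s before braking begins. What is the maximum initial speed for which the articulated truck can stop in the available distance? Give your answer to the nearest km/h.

Maximum speed ≈ 127 km/h

a = 0.32 × 9.8 = 3.136 m/s².
Stopping distance: v·t_r + v²/(2a) = 249 with t_r = 1.4 s and a = 3.136 m/s².
So v² + 8.781 v − 1561.73 = 0.
Positive root: v = −a·t_r + √((a·t_r)² + 2a·d) = −4.390 + √(19.272 + 1561.73) = 35.3718 m/s.
35.3718 m/s × 3.6 = 127.338 km/h.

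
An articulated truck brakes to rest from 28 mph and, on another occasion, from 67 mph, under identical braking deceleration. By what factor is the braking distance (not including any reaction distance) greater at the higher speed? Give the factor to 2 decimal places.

Factor ≈ 5.73

Braking distance d = v²/(2a), so with a fixed, d ∝ v².
Factor = (67/28)² = 2.3929² = 5.7260.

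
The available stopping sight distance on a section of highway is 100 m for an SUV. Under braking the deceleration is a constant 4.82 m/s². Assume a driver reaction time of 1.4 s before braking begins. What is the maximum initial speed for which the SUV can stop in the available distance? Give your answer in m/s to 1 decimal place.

Stopping distance: v·t_r + v²/(2a) = 100 with t_r = 1.4 s and a = 4.820 m/s².
So v² + 13.496 v − 964.00 = 0.
Positive root: v = −a·t_r + √((a·t_r)² + 2a·d) = −6.748 + √(45.536 + 964.00) = 25.0252 m/s.

Maximum speed ≈ 25.0 m/s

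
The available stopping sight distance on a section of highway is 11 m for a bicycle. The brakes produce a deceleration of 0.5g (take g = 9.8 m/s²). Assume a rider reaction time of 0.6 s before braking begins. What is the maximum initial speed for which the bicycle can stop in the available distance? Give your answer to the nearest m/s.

a = 0.5 × 9.8 = 4.900 m/s².
Stopping distance: v·t_r + v²/(2a) = 11 with t_r = 0.6 s and a = 4.900 m/s².
So v² + 5.880 v − 107.80 = 0.
Positive root: v = −a·t_r + √((a·t_r)² + 2a·d) = −2.940 + √(8.644 + 107.80) = 7.8509 m/s.

Maximum speed ≈ 8 m/s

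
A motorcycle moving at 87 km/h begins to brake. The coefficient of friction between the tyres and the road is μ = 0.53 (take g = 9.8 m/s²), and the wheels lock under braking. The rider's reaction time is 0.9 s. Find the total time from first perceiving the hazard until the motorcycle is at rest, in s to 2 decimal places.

Total time ≈ 5.55 s

87 km/h ÷ 3.6 = 24.1667 m/s.
a = μg = 0.53 × 9.8 = 5.194 m/s².
Braking time = v/a = 24.1667 / 5.194 = 4.653 s.
Total = 0.9 + 4.653 = 5.553 s.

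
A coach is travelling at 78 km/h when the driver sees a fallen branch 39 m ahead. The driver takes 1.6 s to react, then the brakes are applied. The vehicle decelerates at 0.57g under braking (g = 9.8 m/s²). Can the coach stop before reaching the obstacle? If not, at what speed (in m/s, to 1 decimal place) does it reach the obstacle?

No — it strikes the obstacle at 20.5 m/s

78 km/h ÷ 3.6 = 21.6667 m/s.
a = 0.57 × 9.8 = 5.586 m/s².
Reaction distance = 21.6667 × 1.6 = 34.667 m.
Braking distance needed to stop: v²/(2a) = 469.446 / 11.172 = 42.020 m, so total needed = 34.667 + 42.020 = 76.687 m > 39 m — it cannot stop.
Distance remaining when braking begins: 39 − 34.667 = 4.333 m.
v² = v₀² − 2a·d = 469.446 − 2 × 5.586 × 4.333 = 421.038 m²/s².
v = √421.038 = 20.519 m/s.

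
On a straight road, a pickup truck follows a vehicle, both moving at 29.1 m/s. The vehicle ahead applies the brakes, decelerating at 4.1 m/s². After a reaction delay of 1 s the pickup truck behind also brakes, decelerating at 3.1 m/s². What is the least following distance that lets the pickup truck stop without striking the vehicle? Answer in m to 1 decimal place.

Leader travels v²/(2a_L) = 846.810 / 8.200 = 103.270 m before stopping.
Follower covers v·t_r = 29.1000 × 1 = 29.100 m while reacting, then v²/(2a_F) = 846.810 / 6.200 = 136.582 m while braking, for a total of 29.100 + 136.582 = 165.682 m.
Since a_F ≤ a_L and the follower starts braking later, the follower is never slower than the leader, so the closest approach is when both have stopped.
Minimum gap = 165.682 − 103.270 = 62.412 m.

Minimum gap ≈ 62.4 m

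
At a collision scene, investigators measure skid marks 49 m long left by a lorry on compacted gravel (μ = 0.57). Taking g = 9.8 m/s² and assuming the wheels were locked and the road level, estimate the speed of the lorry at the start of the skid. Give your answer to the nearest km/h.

Initial speed ≈ 84 km/h

Deceleration a = μg = 0.57 × 9.8 = 5.586 m/s².
v = √(2a·d) = √(2 × 5.586 × 49) = √547.428 = 23.3972 m/s.
= 23.3972 × 3.6 = 84.230 km/h.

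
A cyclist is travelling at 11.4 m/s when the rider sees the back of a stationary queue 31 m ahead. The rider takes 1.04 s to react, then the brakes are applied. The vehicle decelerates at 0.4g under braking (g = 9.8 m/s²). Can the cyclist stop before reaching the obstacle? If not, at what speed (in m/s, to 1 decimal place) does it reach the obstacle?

Yes — it stops about 2.6 m short of the obstacle, so it never reaches it

a = 0.4 × 9.8 = 3.920 m/s².
Reaction distance = 11.4000 × 1.04 = 11.856 m.
Braking distance = v²/(2a) = 129.960 / 7.840 = 16.577 m.
Total stopping distance = 11.856 + 16.577 = 28.433 m, vs 31 m available — it stops with 31 − 28.433 = 2.567 m to spare.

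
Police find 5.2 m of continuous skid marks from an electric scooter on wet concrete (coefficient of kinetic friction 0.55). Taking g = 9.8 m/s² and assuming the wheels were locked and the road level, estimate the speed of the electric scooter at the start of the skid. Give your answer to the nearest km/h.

Initial speed ≈ 27 km/h

Deceleration a = μg = 0.55 × 9.8 = 5.390 m/s².
v = √(2a·d) = √(2 × 5.390 × 5.2) = √56.056 = 7.4871 m/s.
= 7.4871 × 3.6 = 26.954 km/h.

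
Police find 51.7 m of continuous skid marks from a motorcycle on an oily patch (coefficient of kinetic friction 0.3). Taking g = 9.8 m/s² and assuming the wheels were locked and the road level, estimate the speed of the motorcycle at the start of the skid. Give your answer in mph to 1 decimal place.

Deceleration a = μg = 0.3 × 9.8 = 2.940 m/s².
v = √(2a·d) = √(2 × 2.940 × 51.7) = √303.996 = 17.4355 m/s.
= 17.4355 ÷ 0.44704 = 39.002 mph.

Initial speed ≈ 39.0 mph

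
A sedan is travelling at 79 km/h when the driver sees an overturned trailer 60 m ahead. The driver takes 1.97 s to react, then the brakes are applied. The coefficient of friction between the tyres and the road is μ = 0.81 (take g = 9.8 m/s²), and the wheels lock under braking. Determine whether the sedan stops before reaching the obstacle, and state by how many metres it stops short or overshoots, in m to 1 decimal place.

79 km/h ÷ 3.6 = 21.9444 m/s.
a = μg = 0.81 × 9.8 = 7.938 m/s².
Reaction distance = 21.9444 × 1.97 = 43.230 m.
Braking distance = v²/(2a) = 481.557 / 15.876 = 30.332 m.
Total stopping distance = 43.230 + 30.332 = 73.562 m, vs 60 m available — it cannot stop in time and overshoots by 73.562 − 60 = 13.562 m.

No — it overshoots by 13.6 m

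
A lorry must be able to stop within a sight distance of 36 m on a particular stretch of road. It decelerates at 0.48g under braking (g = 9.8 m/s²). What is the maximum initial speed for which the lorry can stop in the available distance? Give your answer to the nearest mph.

a = 0.48 × 9.8 = 4.704 m/s².
v²/(2a) = d ⇒ v = √(2 × 4.704 × 36) = √338.69 = 18.4035 m/s.
18.4035 m/s ÷ 0.44704 = 41.167 mph.

Maximum speed ≈ 41 mph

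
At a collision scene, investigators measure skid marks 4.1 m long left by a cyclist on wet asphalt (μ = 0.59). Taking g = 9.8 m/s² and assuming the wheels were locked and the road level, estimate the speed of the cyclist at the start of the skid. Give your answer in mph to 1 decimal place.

Deceleration a = μg = 0.59 × 9.8 = 5.782 m/s².
v = √(2a·d) = √(2 × 5.782 × 4.1) = √47.412 = 6.8856 m/s.
= 6.8856 ÷ 0.44704 = 15.403 mph.

Initial speed ≈ 15.4 mph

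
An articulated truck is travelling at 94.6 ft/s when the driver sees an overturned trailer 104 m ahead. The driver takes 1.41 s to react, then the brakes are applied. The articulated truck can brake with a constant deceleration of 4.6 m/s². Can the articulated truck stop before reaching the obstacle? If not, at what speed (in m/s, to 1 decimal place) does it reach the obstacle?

No — it strikes the obstacle at 15.8 m/s

94.6 ft/s × 0.3048 = 28.8341 m/s.
Reaction distance = 28.8341 × 1.41 = 40.656 m.
Braking distance needed to stop: v²/(2a) = 831.405 / 9.200 = 90.370 m, so total needed = 40.656 + 90.370 = 131.026 m > 104 m — it cannot stop.
Distance remaining when braking begins: 104 − 40.656 = 63.344 m.
v² = v₀² − 2a·d = 831.405 − 2 × 4.600 × 63.344 = 248.640 m²/s².
v = √248.640 = 15.768 m/s.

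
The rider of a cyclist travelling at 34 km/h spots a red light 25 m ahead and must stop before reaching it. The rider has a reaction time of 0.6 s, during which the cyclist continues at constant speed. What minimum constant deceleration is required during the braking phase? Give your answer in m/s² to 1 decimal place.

Required deceleration ≈ 2.3 m/s²

34 km/h ÷ 3.6 = 9.4444 m/s.
Distance covered during reaction = 9.4444 × 0.6 = 5.667 m.
Distance available for braking: 25 − 5.667 = 19.333 m.
v² = 2a·d ⇒ a = v²/(2d) = 9.4444² / (2 × 19.333) = 89.197 / 38.666 = 2.3069 m/s².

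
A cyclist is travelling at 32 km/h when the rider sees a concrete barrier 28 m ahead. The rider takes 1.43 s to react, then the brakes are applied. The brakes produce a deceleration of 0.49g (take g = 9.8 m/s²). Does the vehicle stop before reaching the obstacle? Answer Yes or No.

Yes

32 km/h ÷ 3.6 = 8.8889 m/s.
a = 0.49 × 9.8 = 4.802 m/s².
Reaction distance = 8.8889 × 1.43 = 12.711 m.
Braking distance = v²/(2a) = 79.013 / 9.604 = 8.227 m.
Total stopping distance = 12.711 + 8.227 = 20.938 m, vs 28 m available — it stops with 28 − 20.938 = 7.062 m to spare.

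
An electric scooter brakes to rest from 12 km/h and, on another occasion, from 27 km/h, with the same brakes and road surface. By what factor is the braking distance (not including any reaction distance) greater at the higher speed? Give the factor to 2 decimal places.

Braking distance d = v²/(2a), so with a fixed, d ∝ v².
Factor = (27/12)² = 2.2500² = 5.0625.

Factor ≈ 5.06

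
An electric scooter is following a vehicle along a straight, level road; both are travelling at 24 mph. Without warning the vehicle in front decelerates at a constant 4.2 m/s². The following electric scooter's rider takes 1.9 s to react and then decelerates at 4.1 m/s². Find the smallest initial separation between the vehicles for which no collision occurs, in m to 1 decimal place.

24 mph × 0.44704 = 10.7290 m/s.
Leader travels v²/(2a_L) = 115.111 / 8.400 = 13.704 m before stopping.
Follower covers v·t_r = 10.7290 × 1.9 = 20.385 m while reacting, then v²/(2a_F) = 115.111 / 8.200 = 14.038 m while braking, for a total of 20.385 + 14.038 = 34.423 m.
Since a_F ≤ a_L and the follower starts braking later, the follower is never slower than the leader, so the closest approach is when both have stopped.
Minimum gap = 34.423 − 13.704 = 20.719 m.

Minimum gap ≈ 20.7 m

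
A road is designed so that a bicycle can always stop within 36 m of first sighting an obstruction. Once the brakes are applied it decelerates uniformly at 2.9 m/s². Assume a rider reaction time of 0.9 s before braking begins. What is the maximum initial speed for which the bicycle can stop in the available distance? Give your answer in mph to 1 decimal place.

Stopping distance: v·t_r + v²/(2a) = 36 with t_r = 0.9 s and a = 2.900 m/s².
So v² + 5.220 v − 208.80 = 0.
Positive root: v = −a·t_r + √((a·t_r)² + 2a·d) = −2.610 + √(6.812 + 208.80) = 12.0737 m/s.
12.0737 m/s ÷ 0.44704 = 27.008 mph.

Maximum speed ≈ 27.0 mph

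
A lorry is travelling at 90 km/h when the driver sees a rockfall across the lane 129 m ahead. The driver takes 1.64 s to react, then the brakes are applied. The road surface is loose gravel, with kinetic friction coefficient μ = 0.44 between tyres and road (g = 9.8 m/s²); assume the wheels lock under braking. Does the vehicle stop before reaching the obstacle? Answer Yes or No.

90 km/h ÷ 3.6 = 25.0000 m/s.
a = μg = 0.44 × 9.8 = 4.312 m/s².
Reaction distance = 25.0000 × 1.64 = 41.000 m.
Braking distance = v²/(2a) = 625.000 / 8.624 = 72.472 m.
Total stopping distance = 41.000 + 72.472 = 113.472 m, vs 129 m available — it stops with 129 − 113.472 = 15.528 m to spare.

Yes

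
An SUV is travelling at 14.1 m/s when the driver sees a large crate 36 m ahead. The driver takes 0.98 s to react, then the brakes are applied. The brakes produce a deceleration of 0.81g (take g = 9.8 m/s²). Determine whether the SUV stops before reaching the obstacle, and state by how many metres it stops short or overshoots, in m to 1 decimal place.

Yes — it stops 9.7 m short of the obstacle

a = 0.81 × 9.8 = 7.938 m/s².
Reaction distance = 14.1000 × 0.98 = 13.818 m.
Braking distance = v²/(2a) = 198.810 / 15.876 = 12.523 m.
Total stopping distance = 13.818 + 12.523 = 26.341 m, vs 36 m available — it stops with 36 − 26.341 = 9.659 m to spare.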